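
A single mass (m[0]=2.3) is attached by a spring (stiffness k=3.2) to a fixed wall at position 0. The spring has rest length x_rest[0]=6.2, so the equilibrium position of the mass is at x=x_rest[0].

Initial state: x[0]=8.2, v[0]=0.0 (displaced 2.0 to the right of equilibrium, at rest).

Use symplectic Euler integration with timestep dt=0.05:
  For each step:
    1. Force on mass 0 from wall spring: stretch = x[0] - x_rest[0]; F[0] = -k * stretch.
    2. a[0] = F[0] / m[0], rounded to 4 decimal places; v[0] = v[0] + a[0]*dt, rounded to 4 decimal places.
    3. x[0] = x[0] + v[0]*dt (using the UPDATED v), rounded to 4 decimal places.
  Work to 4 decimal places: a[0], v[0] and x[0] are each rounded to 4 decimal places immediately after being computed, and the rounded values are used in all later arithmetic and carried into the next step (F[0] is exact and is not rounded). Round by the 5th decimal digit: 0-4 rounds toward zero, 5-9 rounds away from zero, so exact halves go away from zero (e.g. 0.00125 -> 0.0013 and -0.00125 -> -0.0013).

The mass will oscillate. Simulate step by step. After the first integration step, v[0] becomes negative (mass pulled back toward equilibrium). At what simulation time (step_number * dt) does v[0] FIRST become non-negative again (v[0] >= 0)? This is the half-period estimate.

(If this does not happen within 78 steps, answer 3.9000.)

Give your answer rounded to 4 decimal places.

Step 0: x=[8.2000] v=[0.0000]
Step 1: x=[8.1930] v=[-0.1391]
Step 2: x=[8.1791] v=[-0.2777]
Step 3: x=[8.1583] v=[-0.4154]
Step 4: x=[8.1307] v=[-0.5516]
Step 5: x=[8.0964] v=[-0.6859]
Step 6: x=[8.0555] v=[-0.8178]
Step 7: x=[8.0082] v=[-0.9469]
Step 8: x=[7.9546] v=[-1.0727]
Step 9: x=[7.8949] v=[-1.1948]
Step 10: x=[7.8293] v=[-1.3127]
Step 11: x=[7.7580] v=[-1.4260]
Step 12: x=[7.6813] v=[-1.5344]
Step 13: x=[7.5994] v=[-1.6374]
Step 14: x=[7.5127] v=[-1.7348]
Step 15: x=[7.4214] v=[-1.8261]
Step 16: x=[7.3258] v=[-1.9111]
Step 17: x=[7.2263] v=[-1.9894]
Step 18: x=[7.1233] v=[-2.0608]
Step 19: x=[7.0171] v=[-2.1250]
Step 20: x=[6.9080] v=[-2.1818]
Step 21: x=[6.7964] v=[-2.2311]
Step 22: x=[6.6828] v=[-2.2726]
Step 23: x=[6.5675] v=[-2.3062]
Step 24: x=[6.4509] v=[-2.3318]
Step 25: x=[6.3334] v=[-2.3493]
Step 26: x=[6.2155] v=[-2.3586]
Step 27: x=[6.0975] v=[-2.3597]
Step 28: x=[5.9799] v=[-2.3526]
Step 29: x=[5.8630] v=[-2.3373]
Step 30: x=[5.7473] v=[-2.3139]
Step 31: x=[5.6332] v=[-2.2824]
Step 32: x=[5.5211] v=[-2.2430]
Step 33: x=[5.4113] v=[-2.1958]
Step 34: x=[5.3043] v=[-2.1409]
Step 35: x=[5.2004] v=[-2.0786]
Step 36: x=[5.0999] v=[-2.0091]
Step 37: x=[5.0033] v=[-1.9326]
Step 38: x=[4.9108] v=[-1.8494]
Step 39: x=[4.8228] v=[-1.7597]
Step 40: x=[4.7396] v=[-1.6639]
Step 41: x=[4.6615] v=[-1.5623]
Step 42: x=[4.5887] v=[-1.4553]
Step 43: x=[4.5215] v=[-1.3432]
Step 44: x=[4.4602] v=[-1.2264]
Step 45: x=[4.4049] v=[-1.1054]
Step 46: x=[4.3559] v=[-0.9805]
Step 47: x=[4.3133] v=[-0.8522]
Step 48: x=[4.2773] v=[-0.7210]
Step 49: x=[4.2479] v=[-0.5872]
Step 50: x=[4.2253] v=[-0.4514]
Step 51: x=[4.2096] v=[-0.3140]
Step 52: x=[4.2008] v=[-0.1755]
Step 53: x=[4.1990] v=[-0.0364]
Step 54: x=[4.2041] v=[0.1028]
First v>=0 after going negative at step 54, time=2.7000

Answer: 2.7000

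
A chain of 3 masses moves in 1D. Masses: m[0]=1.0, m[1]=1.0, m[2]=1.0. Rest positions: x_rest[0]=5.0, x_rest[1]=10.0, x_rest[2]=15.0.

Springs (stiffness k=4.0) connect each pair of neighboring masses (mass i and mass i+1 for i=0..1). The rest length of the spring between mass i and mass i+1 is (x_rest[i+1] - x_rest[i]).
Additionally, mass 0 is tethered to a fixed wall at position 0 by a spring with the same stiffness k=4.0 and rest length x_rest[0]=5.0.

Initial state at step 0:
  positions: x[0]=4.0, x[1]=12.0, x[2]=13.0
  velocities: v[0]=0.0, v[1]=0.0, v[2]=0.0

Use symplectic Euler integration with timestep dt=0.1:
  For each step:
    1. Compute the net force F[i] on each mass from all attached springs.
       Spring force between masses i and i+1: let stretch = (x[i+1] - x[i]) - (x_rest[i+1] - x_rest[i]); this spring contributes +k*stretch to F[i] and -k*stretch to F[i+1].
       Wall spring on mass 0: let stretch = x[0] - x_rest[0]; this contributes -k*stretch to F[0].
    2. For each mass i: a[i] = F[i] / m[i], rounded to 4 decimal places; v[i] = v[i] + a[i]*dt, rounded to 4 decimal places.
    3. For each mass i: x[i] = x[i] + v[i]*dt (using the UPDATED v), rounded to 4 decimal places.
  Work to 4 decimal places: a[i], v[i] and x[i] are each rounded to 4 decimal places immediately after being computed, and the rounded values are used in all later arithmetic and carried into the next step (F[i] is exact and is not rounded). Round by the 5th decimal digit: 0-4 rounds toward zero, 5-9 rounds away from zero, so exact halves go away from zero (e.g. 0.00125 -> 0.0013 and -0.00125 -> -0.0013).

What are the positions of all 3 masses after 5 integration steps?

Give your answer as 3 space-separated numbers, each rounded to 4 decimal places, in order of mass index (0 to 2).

Answer: 5.6492 8.9117 14.8408

Derivation:
Step 0: x=[4.0000 12.0000 13.0000] v=[0.0000 0.0000 0.0000]
Step 1: x=[4.1600 11.7200 13.1600] v=[1.6000 -2.8000 1.6000]
Step 2: x=[4.4560 11.1952 13.4624] v=[2.9600 -5.2480 3.0240]
Step 3: x=[4.8433 10.4915 13.8741] v=[3.8733 -7.0368 4.1171]
Step 4: x=[5.2628 9.6972 14.3505] v=[4.1953 -7.9430 4.7641]
Step 5: x=[5.6492 8.9117 14.8408] v=[3.8639 -7.8554 4.9028]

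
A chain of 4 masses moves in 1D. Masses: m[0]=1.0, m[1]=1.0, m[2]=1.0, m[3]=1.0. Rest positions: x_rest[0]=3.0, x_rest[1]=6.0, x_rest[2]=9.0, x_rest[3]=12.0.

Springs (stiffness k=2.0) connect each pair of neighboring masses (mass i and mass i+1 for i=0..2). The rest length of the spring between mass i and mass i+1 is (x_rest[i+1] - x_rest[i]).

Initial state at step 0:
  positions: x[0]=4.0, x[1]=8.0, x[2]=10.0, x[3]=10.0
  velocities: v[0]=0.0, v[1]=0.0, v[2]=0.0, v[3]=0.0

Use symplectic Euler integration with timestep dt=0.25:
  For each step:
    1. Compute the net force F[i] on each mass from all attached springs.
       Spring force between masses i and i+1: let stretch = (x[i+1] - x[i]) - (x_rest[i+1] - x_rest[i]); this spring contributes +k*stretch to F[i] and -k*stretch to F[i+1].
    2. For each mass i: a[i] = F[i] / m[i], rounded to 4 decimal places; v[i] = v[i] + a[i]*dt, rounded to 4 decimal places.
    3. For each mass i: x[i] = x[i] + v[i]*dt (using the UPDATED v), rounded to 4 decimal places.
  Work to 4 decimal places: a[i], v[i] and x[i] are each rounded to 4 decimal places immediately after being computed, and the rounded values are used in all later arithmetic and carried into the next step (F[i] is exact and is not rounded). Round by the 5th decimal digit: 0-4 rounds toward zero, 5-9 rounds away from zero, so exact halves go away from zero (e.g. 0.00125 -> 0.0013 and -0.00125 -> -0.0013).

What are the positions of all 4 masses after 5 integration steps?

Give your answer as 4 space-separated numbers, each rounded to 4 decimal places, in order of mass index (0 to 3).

Step 0: x=[4.0000 8.0000 10.0000 10.0000] v=[0.0000 0.0000 0.0000 0.0000]
Step 1: x=[4.1250 7.7500 9.7500 10.3750] v=[0.5000 -1.0000 -1.0000 1.5000]
Step 2: x=[4.3281 7.2969 9.3281 11.0469] v=[0.8125 -1.8125 -1.6875 2.6875]
Step 3: x=[4.5273 6.7266 8.8672 11.8789] v=[0.7969 -2.2813 -1.8437 3.3281]
Step 4: x=[4.6265 6.1489 8.5152 12.7095] v=[0.3966 -2.3107 -1.4082 3.3223]
Step 5: x=[4.5410 5.6767 8.3917 13.3908] v=[-0.3422 -1.8888 -0.4942 2.7252]

Answer: 4.5410 5.6767 8.3917 13.3908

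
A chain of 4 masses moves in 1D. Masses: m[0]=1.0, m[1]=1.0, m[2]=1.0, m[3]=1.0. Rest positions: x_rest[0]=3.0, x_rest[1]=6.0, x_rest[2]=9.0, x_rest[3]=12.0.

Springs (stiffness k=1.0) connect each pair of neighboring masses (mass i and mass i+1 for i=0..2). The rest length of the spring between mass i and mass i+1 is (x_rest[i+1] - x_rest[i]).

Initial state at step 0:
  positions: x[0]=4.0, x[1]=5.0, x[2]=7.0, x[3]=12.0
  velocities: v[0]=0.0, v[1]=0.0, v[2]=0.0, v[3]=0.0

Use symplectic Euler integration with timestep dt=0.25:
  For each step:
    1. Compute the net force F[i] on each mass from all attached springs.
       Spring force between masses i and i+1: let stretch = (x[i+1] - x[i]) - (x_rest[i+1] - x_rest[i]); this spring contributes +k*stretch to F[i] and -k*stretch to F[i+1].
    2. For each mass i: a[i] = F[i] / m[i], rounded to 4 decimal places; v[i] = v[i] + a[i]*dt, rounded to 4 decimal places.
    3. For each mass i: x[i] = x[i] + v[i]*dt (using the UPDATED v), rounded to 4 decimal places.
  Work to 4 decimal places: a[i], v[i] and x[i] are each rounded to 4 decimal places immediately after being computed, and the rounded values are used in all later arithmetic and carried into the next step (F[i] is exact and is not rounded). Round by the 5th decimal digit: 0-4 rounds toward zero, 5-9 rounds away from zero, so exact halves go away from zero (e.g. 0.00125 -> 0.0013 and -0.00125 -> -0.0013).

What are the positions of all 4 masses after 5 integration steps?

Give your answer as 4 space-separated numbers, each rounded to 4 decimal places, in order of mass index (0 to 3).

Step 0: x=[4.0000 5.0000 7.0000 12.0000] v=[0.0000 0.0000 0.0000 0.0000]
Step 1: x=[3.8750 5.0625 7.1875 11.8750] v=[-0.5000 0.2500 0.7500 -0.5000]
Step 2: x=[3.6367 5.1836 7.5352 11.6445] v=[-0.9531 0.4844 1.3906 -0.9219]
Step 3: x=[3.3076 5.3550 7.9927 11.3447] v=[-1.3164 0.6856 1.8300 -1.1992]
Step 4: x=[2.9190 5.5633 8.4949 11.0229] v=[-1.5546 0.8332 2.0086 -1.2872]
Step 5: x=[2.5081 5.7896 8.9718 10.7306] v=[-1.6435 0.9050 1.9077 -1.1692]

Answer: 2.5081 5.7896 8.9718 10.7306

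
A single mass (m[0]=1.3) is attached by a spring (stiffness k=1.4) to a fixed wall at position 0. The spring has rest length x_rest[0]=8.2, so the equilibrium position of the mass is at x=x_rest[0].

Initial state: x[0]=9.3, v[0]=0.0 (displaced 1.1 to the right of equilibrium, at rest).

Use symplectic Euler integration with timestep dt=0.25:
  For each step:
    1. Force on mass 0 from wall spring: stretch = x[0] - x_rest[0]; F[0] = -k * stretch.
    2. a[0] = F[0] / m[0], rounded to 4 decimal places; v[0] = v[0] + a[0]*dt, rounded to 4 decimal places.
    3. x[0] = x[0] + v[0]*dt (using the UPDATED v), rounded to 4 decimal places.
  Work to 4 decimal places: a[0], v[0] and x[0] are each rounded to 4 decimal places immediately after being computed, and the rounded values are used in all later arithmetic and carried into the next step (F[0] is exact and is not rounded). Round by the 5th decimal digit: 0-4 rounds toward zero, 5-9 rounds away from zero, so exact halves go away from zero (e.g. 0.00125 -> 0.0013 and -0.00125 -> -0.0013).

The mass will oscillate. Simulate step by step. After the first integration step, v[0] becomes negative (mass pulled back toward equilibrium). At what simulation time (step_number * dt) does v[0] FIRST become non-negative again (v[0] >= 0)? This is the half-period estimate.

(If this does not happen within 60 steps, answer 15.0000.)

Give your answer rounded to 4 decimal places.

Answer: 3.2500

Derivation:
Step 0: x=[9.3000] v=[0.0000]
Step 1: x=[9.2260] v=[-0.2962]
Step 2: x=[9.0829] v=[-0.5724]
Step 3: x=[8.8804] v=[-0.8101]
Step 4: x=[8.6321] v=[-0.9933]
Step 5: x=[8.3547] v=[-1.1096]
Step 6: x=[8.0669] v=[-1.1513]
Step 7: x=[7.7880] v=[-1.1155]
Step 8: x=[7.5369] v=[-1.0046]
Step 9: x=[7.3304] v=[-0.8261]
Step 10: x=[7.1824] v=[-0.5920]
Step 11: x=[7.1029] v=[-0.3180]
Step 12: x=[7.0973] v=[-0.0226]
Step 13: x=[7.1659] v=[0.2743]
First v>=0 after going negative at step 13, time=3.2500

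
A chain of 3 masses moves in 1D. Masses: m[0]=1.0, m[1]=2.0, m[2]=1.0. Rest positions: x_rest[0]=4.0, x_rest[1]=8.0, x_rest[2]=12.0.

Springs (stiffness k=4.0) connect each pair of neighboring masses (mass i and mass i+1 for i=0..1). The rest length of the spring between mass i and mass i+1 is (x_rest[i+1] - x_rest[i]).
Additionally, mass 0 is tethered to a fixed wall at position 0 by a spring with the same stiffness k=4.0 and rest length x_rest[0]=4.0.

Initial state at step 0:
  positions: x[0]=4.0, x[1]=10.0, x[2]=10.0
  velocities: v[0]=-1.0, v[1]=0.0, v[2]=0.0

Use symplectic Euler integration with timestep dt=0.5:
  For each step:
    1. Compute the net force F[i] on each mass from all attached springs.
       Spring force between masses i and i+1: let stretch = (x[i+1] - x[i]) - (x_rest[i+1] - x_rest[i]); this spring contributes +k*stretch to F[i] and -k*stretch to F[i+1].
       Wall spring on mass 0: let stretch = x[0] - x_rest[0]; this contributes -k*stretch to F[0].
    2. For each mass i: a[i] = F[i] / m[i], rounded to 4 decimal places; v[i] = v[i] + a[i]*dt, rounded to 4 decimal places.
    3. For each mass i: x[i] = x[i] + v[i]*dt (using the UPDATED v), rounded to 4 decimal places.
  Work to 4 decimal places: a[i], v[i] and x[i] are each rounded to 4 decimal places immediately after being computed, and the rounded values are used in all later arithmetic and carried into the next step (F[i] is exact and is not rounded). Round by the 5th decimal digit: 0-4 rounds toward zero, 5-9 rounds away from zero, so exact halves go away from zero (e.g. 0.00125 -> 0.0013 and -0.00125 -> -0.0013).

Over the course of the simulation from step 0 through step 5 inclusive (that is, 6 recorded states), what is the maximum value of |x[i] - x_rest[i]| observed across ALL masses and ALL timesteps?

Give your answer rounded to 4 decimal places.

Step 0: x=[4.0000 10.0000 10.0000] v=[-1.0000 0.0000 0.0000]
Step 1: x=[5.5000 7.0000 14.0000] v=[3.0000 -6.0000 8.0000]
Step 2: x=[3.0000 6.7500 15.0000] v=[-5.0000 -0.5000 2.0000]
Step 3: x=[1.2500 8.7500 11.7500] v=[-3.5000 4.0000 -6.5000]
Step 4: x=[5.7500 8.5000 9.5000] v=[9.0000 -0.5000 -4.5000]
Step 5: x=[7.2500 7.3750 10.2500] v=[3.0000 -2.2500 1.5000]
Max displacement = 3.2500

Answer: 3.2500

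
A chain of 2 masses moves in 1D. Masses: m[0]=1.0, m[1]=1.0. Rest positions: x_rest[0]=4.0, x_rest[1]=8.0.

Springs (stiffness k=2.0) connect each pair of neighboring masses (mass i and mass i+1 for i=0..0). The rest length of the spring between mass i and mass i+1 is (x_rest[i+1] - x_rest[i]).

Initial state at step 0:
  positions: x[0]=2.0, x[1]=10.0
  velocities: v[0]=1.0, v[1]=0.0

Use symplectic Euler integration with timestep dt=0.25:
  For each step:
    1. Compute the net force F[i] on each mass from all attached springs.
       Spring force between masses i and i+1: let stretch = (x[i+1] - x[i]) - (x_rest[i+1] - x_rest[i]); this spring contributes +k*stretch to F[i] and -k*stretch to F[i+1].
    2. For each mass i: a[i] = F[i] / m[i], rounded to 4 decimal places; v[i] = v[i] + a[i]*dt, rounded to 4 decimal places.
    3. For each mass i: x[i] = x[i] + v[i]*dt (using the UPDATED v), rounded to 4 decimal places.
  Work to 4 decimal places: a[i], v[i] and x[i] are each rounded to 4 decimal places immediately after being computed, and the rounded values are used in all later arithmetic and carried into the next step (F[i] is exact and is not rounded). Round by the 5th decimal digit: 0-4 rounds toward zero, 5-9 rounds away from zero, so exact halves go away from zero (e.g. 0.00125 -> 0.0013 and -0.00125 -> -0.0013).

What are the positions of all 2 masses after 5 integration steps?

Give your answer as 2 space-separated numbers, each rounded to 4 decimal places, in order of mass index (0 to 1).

Step 0: x=[2.0000 10.0000] v=[1.0000 0.0000]
Step 1: x=[2.7500 9.5000] v=[3.0000 -2.0000]
Step 2: x=[3.8438 8.6563] v=[4.3750 -3.3750]
Step 3: x=[5.0391 7.7110] v=[4.7813 -3.7813]
Step 4: x=[6.0684 6.9317] v=[4.1173 -3.1173]
Step 5: x=[6.7057 6.5445] v=[2.5490 -1.5490]

Answer: 6.7057 6.5445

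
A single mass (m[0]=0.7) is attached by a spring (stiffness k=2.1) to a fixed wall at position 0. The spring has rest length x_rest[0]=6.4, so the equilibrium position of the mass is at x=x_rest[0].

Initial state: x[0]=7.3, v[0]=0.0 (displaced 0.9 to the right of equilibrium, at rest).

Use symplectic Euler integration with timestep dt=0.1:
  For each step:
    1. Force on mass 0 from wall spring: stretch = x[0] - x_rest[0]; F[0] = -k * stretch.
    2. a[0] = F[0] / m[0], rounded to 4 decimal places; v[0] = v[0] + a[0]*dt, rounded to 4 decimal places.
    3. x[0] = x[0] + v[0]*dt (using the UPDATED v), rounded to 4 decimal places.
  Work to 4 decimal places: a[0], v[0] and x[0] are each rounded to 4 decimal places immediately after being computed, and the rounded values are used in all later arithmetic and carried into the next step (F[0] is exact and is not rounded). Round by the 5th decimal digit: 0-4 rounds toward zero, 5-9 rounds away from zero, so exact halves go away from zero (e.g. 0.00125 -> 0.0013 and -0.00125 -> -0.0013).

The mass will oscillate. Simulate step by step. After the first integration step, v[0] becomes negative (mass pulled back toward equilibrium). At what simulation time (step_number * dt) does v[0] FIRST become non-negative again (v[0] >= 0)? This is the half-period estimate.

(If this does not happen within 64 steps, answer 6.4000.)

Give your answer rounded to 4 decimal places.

Answer: 1.9000

Derivation:
Step 0: x=[7.3000] v=[0.0000]
Step 1: x=[7.2730] v=[-0.2700]
Step 2: x=[7.2198] v=[-0.5319]
Step 3: x=[7.1420] v=[-0.7778]
Step 4: x=[7.0420] v=[-1.0004]
Step 5: x=[6.9227] v=[-1.1930]
Step 6: x=[6.7877] v=[-1.3498]
Step 7: x=[6.6411] v=[-1.4661]
Step 8: x=[6.4873] v=[-1.5384]
Step 9: x=[6.3308] v=[-1.5646]
Step 10: x=[6.1764] v=[-1.5438]
Step 11: x=[6.0287] v=[-1.4767]
Step 12: x=[5.8922] v=[-1.3653]
Step 13: x=[5.7709] v=[-1.2130]
Step 14: x=[5.6685] v=[-1.0243]
Step 15: x=[5.5880] v=[-0.8049]
Step 16: x=[5.5319] v=[-0.5613]
Step 17: x=[5.5018] v=[-0.3009]
Step 18: x=[5.4987] v=[-0.0314]
Step 19: x=[5.5226] v=[0.2390]
First v>=0 after going negative at step 19, time=1.9000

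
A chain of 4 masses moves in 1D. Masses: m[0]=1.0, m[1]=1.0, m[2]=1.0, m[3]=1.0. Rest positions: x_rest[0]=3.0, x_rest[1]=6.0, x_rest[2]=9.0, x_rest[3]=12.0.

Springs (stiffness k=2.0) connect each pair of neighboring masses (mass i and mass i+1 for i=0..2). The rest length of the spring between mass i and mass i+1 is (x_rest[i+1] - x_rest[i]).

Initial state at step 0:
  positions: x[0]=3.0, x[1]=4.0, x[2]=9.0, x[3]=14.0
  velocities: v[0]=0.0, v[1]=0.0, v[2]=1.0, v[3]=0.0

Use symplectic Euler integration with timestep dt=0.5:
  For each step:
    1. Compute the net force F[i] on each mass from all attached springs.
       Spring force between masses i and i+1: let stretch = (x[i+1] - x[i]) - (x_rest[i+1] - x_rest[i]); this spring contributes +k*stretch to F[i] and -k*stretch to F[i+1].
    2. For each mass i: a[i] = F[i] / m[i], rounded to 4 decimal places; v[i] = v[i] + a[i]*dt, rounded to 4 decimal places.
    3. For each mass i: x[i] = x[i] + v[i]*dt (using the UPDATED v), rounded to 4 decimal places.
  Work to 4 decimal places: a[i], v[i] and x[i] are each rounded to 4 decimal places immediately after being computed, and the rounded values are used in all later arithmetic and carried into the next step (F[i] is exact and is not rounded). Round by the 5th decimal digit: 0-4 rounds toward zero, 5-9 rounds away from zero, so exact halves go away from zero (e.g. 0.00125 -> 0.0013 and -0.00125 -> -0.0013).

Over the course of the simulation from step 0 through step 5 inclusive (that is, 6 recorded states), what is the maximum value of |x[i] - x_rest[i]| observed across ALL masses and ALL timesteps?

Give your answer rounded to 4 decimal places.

Step 0: x=[3.0000 4.0000 9.0000 14.0000] v=[0.0000 0.0000 1.0000 0.0000]
Step 1: x=[2.0000 6.0000 9.5000 13.0000] v=[-2.0000 4.0000 1.0000 -2.0000]
Step 2: x=[1.5000 7.7500 10.0000 11.7500] v=[-1.0000 3.5000 1.0000 -2.5000]
Step 3: x=[2.6250 7.5000 10.2500 11.1250] v=[2.2500 -0.5000 0.5000 -1.2500]
Step 4: x=[4.6875 6.1875 9.5625 11.5625] v=[4.1250 -2.6250 -1.3750 0.8750]
Step 5: x=[6.0000 5.8125 8.1875 12.5000] v=[2.6250 -0.7500 -2.7500 1.8750]
Max displacement = 3.0000

Answer: 3.0000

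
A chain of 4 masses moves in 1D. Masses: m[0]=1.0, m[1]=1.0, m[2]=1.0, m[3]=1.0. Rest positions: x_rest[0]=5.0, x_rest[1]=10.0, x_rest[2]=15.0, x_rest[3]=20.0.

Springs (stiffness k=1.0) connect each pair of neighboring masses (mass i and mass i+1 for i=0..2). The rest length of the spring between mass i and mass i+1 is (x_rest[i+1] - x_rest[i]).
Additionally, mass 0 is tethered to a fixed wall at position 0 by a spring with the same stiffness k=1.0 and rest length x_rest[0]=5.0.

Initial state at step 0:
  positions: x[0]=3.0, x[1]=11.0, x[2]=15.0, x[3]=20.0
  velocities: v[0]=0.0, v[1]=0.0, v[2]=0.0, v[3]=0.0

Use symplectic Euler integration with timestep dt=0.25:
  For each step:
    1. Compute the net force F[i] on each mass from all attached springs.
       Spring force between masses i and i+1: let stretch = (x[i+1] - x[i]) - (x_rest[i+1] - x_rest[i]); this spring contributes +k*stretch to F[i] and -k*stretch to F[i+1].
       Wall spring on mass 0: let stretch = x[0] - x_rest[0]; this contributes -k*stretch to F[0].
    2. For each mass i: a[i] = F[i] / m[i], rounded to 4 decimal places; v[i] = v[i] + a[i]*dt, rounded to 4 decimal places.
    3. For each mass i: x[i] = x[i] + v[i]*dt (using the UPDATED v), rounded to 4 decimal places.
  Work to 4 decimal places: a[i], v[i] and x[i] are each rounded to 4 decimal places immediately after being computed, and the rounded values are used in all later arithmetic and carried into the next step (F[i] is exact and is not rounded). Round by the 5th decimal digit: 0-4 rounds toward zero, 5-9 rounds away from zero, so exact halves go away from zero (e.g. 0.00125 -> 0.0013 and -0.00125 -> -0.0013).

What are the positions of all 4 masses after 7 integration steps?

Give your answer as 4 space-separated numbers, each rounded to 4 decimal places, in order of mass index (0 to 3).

Step 0: x=[3.0000 11.0000 15.0000 20.0000] v=[0.0000 0.0000 0.0000 0.0000]
Step 1: x=[3.3125 10.7500 15.0625 20.0000] v=[1.2500 -1.0000 0.2500 0.0000]
Step 2: x=[3.8828 10.3047 15.1641 20.0039] v=[2.2813 -1.7813 0.4063 0.0156]
Step 3: x=[4.6118 9.7617 15.2645 20.0178] v=[2.9161 -2.1719 0.4014 0.0557]
Step 4: x=[5.3745 9.2408 15.3180 20.0472] v=[3.0506 -2.0837 0.2140 0.1174]
Step 5: x=[6.0429 8.8581 15.2873 20.0935] v=[2.6736 -1.5310 -0.1230 0.1851]
Step 6: x=[6.5096 8.7012 15.1551 20.1519] v=[1.8667 -0.6275 -0.5288 0.2336]
Step 7: x=[6.7064 8.8107 14.9318 20.2105] v=[0.7872 0.4381 -0.8931 0.2344]

Answer: 6.7064 8.8107 14.9318 20.2105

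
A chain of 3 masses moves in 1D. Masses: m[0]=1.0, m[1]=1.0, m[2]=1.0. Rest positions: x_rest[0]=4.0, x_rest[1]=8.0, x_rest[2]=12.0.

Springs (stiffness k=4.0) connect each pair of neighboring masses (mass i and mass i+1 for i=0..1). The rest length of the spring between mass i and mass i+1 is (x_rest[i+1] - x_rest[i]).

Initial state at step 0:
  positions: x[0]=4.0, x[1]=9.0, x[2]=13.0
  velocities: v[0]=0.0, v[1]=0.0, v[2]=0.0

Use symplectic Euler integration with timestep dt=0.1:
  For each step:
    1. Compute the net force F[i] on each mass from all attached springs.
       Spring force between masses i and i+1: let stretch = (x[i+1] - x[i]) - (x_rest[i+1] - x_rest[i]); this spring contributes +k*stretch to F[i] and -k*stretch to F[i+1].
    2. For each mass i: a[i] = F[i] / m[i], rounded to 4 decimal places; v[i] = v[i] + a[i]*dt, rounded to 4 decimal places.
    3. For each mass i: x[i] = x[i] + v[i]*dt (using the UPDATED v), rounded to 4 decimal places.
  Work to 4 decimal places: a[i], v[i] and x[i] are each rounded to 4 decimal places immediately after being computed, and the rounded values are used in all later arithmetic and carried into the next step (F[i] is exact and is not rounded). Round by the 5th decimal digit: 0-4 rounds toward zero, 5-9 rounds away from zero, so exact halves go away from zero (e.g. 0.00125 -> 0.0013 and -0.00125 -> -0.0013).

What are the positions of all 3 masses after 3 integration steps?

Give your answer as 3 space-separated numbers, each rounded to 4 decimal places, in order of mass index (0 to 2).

Answer: 4.2243 8.7834 12.9923

Derivation:
Step 0: x=[4.0000 9.0000 13.0000] v=[0.0000 0.0000 0.0000]
Step 1: x=[4.0400 8.9600 13.0000] v=[0.4000 -0.4000 0.0000]
Step 2: x=[4.1168 8.8848 12.9984] v=[0.7680 -0.7520 -0.0160]
Step 3: x=[4.2243 8.7834 12.9923] v=[1.0752 -1.0138 -0.0614]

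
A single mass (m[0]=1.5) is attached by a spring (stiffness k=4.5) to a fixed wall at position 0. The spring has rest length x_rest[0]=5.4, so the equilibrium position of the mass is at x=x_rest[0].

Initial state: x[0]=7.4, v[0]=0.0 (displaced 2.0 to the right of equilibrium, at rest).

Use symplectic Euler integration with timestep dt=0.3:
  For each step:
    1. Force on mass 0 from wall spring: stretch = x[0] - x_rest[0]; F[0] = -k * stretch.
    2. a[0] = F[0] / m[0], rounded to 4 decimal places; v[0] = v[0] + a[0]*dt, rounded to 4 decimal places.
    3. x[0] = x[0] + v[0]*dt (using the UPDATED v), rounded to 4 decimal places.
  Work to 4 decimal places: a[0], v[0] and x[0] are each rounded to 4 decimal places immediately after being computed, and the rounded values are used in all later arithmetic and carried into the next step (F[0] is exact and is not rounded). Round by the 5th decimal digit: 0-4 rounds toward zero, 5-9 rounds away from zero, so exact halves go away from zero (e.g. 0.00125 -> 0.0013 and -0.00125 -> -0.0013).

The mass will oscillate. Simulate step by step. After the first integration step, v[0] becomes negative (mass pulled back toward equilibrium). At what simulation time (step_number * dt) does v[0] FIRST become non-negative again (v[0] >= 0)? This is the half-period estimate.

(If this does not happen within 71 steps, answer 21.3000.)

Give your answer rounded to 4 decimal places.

Step 0: x=[7.4000] v=[0.0000]
Step 1: x=[6.8600] v=[-1.8000]
Step 2: x=[5.9258] v=[-3.1140]
Step 3: x=[4.8496] v=[-3.5872]
Step 4: x=[3.9221] v=[-3.0918]
Step 5: x=[3.3936] v=[-1.7617]
Step 6: x=[3.4068] v=[0.0441]
First v>=0 after going negative at step 6, time=1.8000

Answer: 1.8000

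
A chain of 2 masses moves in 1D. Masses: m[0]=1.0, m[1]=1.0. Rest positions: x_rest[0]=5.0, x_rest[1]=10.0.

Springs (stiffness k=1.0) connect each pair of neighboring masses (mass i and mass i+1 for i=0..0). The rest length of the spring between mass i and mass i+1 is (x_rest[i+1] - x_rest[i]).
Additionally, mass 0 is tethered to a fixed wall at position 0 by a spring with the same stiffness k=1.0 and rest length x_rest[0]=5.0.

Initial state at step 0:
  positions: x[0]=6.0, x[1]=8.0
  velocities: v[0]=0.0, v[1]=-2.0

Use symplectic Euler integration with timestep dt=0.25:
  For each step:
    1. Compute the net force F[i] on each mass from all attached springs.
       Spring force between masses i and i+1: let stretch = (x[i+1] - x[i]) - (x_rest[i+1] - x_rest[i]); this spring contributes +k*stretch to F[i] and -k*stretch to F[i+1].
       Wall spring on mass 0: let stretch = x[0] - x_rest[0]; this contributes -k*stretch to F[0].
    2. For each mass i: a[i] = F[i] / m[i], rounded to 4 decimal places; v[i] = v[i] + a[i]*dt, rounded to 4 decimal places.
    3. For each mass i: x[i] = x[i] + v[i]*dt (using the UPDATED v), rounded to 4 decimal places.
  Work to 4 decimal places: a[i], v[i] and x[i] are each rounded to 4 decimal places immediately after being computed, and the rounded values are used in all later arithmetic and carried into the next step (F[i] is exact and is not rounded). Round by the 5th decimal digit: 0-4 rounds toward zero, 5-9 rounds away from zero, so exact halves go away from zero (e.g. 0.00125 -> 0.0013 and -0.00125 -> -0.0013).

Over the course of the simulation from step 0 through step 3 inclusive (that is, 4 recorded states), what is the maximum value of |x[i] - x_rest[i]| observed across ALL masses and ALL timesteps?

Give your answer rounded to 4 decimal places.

Answer: 2.4336

Derivation:
Step 0: x=[6.0000 8.0000] v=[0.0000 -2.0000]
Step 1: x=[5.7500 7.6875] v=[-1.0000 -1.2500]
Step 2: x=[5.2617 7.5664] v=[-1.9531 -0.4844]
Step 3: x=[4.5886 7.6138] v=[-2.6924 0.1894]
Max displacement = 2.4336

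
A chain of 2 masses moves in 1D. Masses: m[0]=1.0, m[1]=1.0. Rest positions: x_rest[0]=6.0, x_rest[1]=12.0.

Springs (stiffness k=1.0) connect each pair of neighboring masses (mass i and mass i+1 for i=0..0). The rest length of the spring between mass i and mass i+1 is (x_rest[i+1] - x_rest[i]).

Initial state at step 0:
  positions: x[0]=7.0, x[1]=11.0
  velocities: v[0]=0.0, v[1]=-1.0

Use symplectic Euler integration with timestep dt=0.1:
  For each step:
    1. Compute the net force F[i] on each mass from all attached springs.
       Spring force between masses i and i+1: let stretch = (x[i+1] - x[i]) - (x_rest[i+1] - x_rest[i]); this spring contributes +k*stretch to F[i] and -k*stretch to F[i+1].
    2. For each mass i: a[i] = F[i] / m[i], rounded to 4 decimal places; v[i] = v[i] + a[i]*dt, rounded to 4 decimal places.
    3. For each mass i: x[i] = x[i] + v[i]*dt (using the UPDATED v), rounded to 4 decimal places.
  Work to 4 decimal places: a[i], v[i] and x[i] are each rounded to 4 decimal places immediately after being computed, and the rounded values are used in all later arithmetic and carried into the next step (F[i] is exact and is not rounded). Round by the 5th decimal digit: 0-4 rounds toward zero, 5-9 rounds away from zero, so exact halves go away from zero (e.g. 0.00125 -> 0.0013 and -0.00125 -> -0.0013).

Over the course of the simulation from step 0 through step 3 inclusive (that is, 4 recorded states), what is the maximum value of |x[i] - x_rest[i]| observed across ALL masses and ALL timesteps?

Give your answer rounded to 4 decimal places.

Step 0: x=[7.0000 11.0000] v=[0.0000 -1.0000]
Step 1: x=[6.9800 10.9200] v=[-0.2000 -0.8000]
Step 2: x=[6.9394 10.8606] v=[-0.4060 -0.5940]
Step 3: x=[6.8780 10.8220] v=[-0.6139 -0.3861]
Max displacement = 1.1780

Answer: 1.1780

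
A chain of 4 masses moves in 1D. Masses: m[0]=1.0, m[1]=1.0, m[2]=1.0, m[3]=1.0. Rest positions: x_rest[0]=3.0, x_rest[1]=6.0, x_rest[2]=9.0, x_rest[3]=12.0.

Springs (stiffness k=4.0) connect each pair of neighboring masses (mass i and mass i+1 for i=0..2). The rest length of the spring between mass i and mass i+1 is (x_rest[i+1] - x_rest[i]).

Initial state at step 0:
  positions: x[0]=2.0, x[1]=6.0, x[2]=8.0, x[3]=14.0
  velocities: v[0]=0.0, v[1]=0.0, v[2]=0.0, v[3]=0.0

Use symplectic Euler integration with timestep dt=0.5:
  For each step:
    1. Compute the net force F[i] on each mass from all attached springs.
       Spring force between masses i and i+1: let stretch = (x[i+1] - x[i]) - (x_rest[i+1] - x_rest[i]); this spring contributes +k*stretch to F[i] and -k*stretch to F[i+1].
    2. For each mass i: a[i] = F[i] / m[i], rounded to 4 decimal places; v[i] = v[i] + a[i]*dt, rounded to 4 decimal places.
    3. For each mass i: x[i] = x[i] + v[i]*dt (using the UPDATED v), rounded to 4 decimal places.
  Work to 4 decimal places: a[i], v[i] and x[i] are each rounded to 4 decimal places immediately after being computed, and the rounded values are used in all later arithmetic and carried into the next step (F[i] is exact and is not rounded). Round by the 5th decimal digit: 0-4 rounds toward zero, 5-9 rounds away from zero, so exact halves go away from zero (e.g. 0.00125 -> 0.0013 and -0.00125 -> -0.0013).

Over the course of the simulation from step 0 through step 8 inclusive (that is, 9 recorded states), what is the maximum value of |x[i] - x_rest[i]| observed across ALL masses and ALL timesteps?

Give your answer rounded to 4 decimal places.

Answer: 3.0000

Derivation:
Step 0: x=[2.0000 6.0000 8.0000 14.0000] v=[0.0000 0.0000 0.0000 0.0000]
Step 1: x=[3.0000 4.0000 12.0000 11.0000] v=[2.0000 -4.0000 8.0000 -6.0000]
Step 2: x=[2.0000 9.0000 7.0000 12.0000] v=[-2.0000 10.0000 -10.0000 2.0000]
Step 3: x=[5.0000 5.0000 9.0000 11.0000] v=[6.0000 -8.0000 4.0000 -2.0000]
Step 4: x=[5.0000 5.0000 9.0000 11.0000] v=[0.0000 0.0000 0.0000 0.0000]
Step 5: x=[2.0000 9.0000 7.0000 12.0000] v=[-6.0000 8.0000 -4.0000 2.0000]
Step 6: x=[3.0000 4.0000 12.0000 11.0000] v=[2.0000 -10.0000 10.0000 -2.0000]
Step 7: x=[2.0000 6.0000 8.0000 14.0000] v=[-2.0000 4.0000 -8.0000 6.0000]
Step 8: x=[2.0000 6.0000 8.0000 14.0000] v=[0.0000 0.0000 0.0000 0.0000]
Max displacement = 3.0000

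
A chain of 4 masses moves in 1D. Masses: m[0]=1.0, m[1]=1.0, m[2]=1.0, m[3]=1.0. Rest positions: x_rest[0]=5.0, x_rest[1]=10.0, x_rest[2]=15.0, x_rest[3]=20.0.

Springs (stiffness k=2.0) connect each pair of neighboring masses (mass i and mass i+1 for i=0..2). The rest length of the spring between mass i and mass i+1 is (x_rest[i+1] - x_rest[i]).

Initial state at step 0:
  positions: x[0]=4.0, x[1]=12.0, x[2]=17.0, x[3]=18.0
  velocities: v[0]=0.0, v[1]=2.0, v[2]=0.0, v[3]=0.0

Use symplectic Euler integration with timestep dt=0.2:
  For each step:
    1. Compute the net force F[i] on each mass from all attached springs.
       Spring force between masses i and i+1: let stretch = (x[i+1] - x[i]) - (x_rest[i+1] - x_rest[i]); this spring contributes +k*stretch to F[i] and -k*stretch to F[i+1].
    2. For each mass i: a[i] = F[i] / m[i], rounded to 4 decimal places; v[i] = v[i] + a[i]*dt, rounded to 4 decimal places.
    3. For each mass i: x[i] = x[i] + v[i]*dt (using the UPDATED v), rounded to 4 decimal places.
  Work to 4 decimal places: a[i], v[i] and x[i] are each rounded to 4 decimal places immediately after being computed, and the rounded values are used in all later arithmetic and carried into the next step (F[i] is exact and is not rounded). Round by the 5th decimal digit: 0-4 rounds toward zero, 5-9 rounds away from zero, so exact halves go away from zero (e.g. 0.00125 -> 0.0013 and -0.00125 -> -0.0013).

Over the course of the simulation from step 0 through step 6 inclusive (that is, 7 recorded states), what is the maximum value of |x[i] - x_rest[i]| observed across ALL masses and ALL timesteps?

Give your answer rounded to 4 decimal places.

Step 0: x=[4.0000 12.0000 17.0000 18.0000] v=[0.0000 2.0000 0.0000 0.0000]
Step 1: x=[4.2400 12.1600 16.6800 18.3200] v=[1.2000 0.8000 -1.6000 1.6000]
Step 2: x=[4.7136 12.0480 16.1296 18.9088] v=[2.3680 -0.5600 -2.7520 2.9440]
Step 3: x=[5.3740 11.6758 15.4750 19.6753] v=[3.3018 -1.8611 -3.2730 3.8323]
Step 4: x=[6.1385 11.1034 14.8525 20.5057] v=[3.8225 -2.8621 -3.1126 4.1522]
Step 5: x=[6.9002 10.4337 14.3823 21.2839] v=[3.8085 -3.3484 -2.3510 3.8909]
Step 6: x=[7.5446 9.7972 14.1483 21.9100] v=[3.2219 -3.1824 -1.1698 3.1303]
Max displacement = 2.5446

Answer: 2.5446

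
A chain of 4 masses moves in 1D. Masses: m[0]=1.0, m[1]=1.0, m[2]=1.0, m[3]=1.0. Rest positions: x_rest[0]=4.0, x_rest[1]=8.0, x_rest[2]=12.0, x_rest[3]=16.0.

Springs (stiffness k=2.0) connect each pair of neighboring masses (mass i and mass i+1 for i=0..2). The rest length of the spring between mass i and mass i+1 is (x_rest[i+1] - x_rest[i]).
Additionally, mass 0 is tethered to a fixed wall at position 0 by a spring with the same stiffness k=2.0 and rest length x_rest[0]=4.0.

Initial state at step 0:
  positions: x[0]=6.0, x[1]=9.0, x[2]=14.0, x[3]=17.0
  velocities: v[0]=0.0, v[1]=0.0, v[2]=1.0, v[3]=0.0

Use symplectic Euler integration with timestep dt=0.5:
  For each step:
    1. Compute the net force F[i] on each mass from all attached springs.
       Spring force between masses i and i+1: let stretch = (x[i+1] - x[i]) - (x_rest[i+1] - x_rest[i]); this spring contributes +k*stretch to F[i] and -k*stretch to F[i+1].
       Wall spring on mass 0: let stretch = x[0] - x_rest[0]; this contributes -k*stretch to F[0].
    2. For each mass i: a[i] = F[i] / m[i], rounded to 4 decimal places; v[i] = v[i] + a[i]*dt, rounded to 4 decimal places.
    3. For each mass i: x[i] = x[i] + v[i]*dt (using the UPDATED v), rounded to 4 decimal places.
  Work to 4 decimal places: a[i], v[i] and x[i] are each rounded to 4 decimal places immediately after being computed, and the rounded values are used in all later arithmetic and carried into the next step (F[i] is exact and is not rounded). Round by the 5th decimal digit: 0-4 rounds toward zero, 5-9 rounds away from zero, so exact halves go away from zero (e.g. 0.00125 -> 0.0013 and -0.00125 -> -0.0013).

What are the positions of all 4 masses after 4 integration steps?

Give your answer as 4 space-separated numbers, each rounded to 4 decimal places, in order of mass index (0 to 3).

Step 0: x=[6.0000 9.0000 14.0000 17.0000] v=[0.0000 0.0000 1.0000 0.0000]
Step 1: x=[4.5000 10.0000 13.5000 17.5000] v=[-3.0000 2.0000 -1.0000 1.0000]
Step 2: x=[3.5000 10.0000 13.2500 18.0000] v=[-2.0000 0.0000 -0.5000 1.0000]
Step 3: x=[4.0000 8.3750 13.7500 18.1250] v=[1.0000 -3.2500 1.0000 0.2500]
Step 4: x=[4.6875 7.2500 13.7500 18.0625] v=[1.3750 -2.2500 0.0000 -0.1250]

Answer: 4.6875 7.2500 13.7500 18.0625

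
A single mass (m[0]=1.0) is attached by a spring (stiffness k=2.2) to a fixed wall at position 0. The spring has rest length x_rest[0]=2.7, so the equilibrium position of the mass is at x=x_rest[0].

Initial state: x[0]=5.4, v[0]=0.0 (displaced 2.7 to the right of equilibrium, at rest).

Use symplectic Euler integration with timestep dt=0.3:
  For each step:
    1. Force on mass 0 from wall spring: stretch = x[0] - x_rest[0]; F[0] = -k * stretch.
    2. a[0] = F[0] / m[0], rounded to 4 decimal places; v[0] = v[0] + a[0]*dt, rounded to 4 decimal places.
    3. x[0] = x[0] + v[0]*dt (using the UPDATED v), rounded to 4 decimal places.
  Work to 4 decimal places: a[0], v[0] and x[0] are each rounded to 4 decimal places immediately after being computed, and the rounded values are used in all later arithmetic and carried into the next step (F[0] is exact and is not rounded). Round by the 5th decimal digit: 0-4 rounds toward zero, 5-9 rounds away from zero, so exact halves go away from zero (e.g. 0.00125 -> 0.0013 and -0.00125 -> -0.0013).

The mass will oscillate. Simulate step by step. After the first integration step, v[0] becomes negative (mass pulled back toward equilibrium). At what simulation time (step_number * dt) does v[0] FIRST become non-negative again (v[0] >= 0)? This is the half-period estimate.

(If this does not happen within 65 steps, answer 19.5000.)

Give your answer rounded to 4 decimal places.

Step 0: x=[5.4000] v=[0.0000]
Step 1: x=[4.8654] v=[-1.7820]
Step 2: x=[3.9020] v=[-3.2112]
Step 3: x=[2.7007] v=[-4.0045]
Step 4: x=[1.4992] v=[-4.0050]
Step 5: x=[0.5355] v=[-3.2125]
Step 6: x=[0.0003] v=[-1.7839]
Step 7: x=[-0.0003] v=[-0.0021]
Step 8: x=[0.5337] v=[1.7801]
First v>=0 after going negative at step 8, time=2.4000

Answer: 2.4000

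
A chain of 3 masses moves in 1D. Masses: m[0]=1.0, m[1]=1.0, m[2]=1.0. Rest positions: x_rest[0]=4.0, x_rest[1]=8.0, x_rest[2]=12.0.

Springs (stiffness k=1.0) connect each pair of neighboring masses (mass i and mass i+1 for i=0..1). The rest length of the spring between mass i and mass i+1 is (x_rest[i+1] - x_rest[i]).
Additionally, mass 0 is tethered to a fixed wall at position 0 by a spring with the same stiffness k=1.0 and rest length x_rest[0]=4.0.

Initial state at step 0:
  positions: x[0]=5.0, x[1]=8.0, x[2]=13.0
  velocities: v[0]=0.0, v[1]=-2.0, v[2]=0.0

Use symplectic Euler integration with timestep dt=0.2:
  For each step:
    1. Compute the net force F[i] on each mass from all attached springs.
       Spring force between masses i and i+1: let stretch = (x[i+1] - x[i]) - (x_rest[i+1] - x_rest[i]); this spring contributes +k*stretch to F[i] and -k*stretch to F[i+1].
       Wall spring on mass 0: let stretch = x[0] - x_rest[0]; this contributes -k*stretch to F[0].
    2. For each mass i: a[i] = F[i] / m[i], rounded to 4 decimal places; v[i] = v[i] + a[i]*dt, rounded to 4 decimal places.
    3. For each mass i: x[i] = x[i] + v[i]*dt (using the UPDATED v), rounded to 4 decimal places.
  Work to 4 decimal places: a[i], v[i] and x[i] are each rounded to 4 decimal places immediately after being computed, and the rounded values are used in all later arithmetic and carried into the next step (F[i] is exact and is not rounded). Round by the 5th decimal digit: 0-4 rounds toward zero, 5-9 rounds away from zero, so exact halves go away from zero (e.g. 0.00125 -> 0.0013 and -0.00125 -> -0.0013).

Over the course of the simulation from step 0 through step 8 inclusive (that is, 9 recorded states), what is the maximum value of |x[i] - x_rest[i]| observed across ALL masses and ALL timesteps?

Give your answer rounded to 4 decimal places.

Step 0: x=[5.0000 8.0000 13.0000] v=[0.0000 -2.0000 0.0000]
Step 1: x=[4.9200 7.6800 12.9600] v=[-0.4000 -1.6000 -0.2000]
Step 2: x=[4.7536 7.4608 12.8688] v=[-0.8320 -1.0960 -0.4560]
Step 3: x=[4.5053 7.3496 12.7213] v=[-1.2413 -0.5558 -0.7376]
Step 4: x=[4.1906 7.3395 12.5189] v=[-1.5735 -0.0503 -1.0119]
Step 5: x=[3.8342 7.4107 12.2693] v=[-1.7818 0.3558 -1.2478]
Step 6: x=[3.4675 7.5331 11.9854] v=[-1.8333 0.6122 -1.4195]
Step 7: x=[3.1248 7.6710 11.6834] v=[-1.7137 0.6895 -1.5100]
Step 8: x=[2.8389 7.7875 11.3809] v=[-1.4294 0.5827 -1.5125]
Max displacement = 1.1611

Answer: 1.1611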